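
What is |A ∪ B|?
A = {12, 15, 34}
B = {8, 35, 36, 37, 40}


Set A = {12, 15, 34}, |A| = 3
Set B = {8, 35, 36, 37, 40}, |B| = 5
A ∩ B = {}, |A ∩ B| = 0
|A ∪ B| = |A| + |B| - |A ∩ B| = 3 + 5 - 0 = 8

8


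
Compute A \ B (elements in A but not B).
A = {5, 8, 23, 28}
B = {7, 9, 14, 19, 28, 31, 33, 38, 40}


Set A = {5, 8, 23, 28}
Set B = {7, 9, 14, 19, 28, 31, 33, 38, 40}
A \ B includes elements in A that are not in B.
Check each element of A:
5 (not in B, keep), 8 (not in B, keep), 23 (not in B, keep), 28 (in B, remove)
A \ B = {5, 8, 23}

{5, 8, 23}


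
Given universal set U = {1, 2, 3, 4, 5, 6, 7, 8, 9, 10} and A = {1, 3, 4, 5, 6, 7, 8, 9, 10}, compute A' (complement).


Universal set U = {1, 2, 3, 4, 5, 6, 7, 8, 9, 10}
Set A = {1, 3, 4, 5, 6, 7, 8, 9, 10}
A' = U \ A = elements in U but not in A
Checking each element of U:
1 (in A, exclude), 2 (not in A, include), 3 (in A, exclude), 4 (in A, exclude), 5 (in A, exclude), 6 (in A, exclude), 7 (in A, exclude), 8 (in A, exclude), 9 (in A, exclude), 10 (in A, exclude)
A' = {2}

{2}


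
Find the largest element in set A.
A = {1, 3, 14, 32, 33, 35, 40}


Set A = {1, 3, 14, 32, 33, 35, 40}
Elements in ascending order: 1, 3, 14, 32, 33, 35, 40
The largest element is 40.

40


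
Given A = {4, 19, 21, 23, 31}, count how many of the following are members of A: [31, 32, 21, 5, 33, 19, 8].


Set A = {4, 19, 21, 23, 31}
Candidates: [31, 32, 21, 5, 33, 19, 8]
Check each candidate:
31 ∈ A, 32 ∉ A, 21 ∈ A, 5 ∉ A, 33 ∉ A, 19 ∈ A, 8 ∉ A
Count of candidates in A: 3

3


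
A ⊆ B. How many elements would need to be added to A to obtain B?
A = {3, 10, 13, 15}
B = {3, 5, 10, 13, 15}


Set A = {3, 10, 13, 15}, |A| = 4
Set B = {3, 5, 10, 13, 15}, |B| = 5
Since A ⊆ B: B \ A = {5}
|B| - |A| = 5 - 4 = 1

1


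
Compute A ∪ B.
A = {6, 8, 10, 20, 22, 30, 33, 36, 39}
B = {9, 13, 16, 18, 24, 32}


Set A = {6, 8, 10, 20, 22, 30, 33, 36, 39}
Set B = {9, 13, 16, 18, 24, 32}
A ∪ B includes all elements in either set.
Elements from A: {6, 8, 10, 20, 22, 30, 33, 36, 39}
Elements from B not already included: {9, 13, 16, 18, 24, 32}
A ∪ B = {6, 8, 9, 10, 13, 16, 18, 20, 22, 24, 30, 32, 33, 36, 39}

{6, 8, 9, 10, 13, 16, 18, 20, 22, 24, 30, 32, 33, 36, 39}


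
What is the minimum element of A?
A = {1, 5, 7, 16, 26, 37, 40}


Set A = {1, 5, 7, 16, 26, 37, 40}
Elements in ascending order: 1, 5, 7, 16, 26, 37, 40
The smallest element is 1.

1


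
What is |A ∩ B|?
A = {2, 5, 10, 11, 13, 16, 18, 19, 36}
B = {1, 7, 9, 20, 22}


Set A = {2, 5, 10, 11, 13, 16, 18, 19, 36}
Set B = {1, 7, 9, 20, 22}
A ∩ B = {}
|A ∩ B| = 0

0


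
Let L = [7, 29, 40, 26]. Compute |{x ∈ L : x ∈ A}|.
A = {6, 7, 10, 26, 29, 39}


Set A = {6, 7, 10, 26, 29, 39}
Candidates: [7, 29, 40, 26]
Check each candidate:
7 ∈ A, 29 ∈ A, 40 ∉ A, 26 ∈ A
Count of candidates in A: 3

3


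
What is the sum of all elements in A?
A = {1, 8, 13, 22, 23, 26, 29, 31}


Set A = {1, 8, 13, 22, 23, 26, 29, 31}
Sum = 1 + 8 + 13 + 22 + 23 + 26 + 29 + 31 = 153

153


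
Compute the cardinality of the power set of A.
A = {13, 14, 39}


Set A = {13, 14, 39}
|A| = 3
The power set P(A) contains all subsets of A.
|P(A)| = 2^|A| = 2^3 = 8

8


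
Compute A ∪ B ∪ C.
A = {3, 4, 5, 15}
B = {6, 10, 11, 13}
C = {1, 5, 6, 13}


Set A = {3, 4, 5, 15}
Set B = {6, 10, 11, 13}
Set C = {1, 5, 6, 13}
First, A ∪ B = {3, 4, 5, 6, 10, 11, 13, 15}
Then, (A ∪ B) ∪ C = {1, 3, 4, 5, 6, 10, 11, 13, 15}

{1, 3, 4, 5, 6, 10, 11, 13, 15}


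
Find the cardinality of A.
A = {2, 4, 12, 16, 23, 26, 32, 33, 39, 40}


Set A = {2, 4, 12, 16, 23, 26, 32, 33, 39, 40}
Listing elements: 2, 4, 12, 16, 23, 26, 32, 33, 39, 40
Counting: 10 elements
|A| = 10

10


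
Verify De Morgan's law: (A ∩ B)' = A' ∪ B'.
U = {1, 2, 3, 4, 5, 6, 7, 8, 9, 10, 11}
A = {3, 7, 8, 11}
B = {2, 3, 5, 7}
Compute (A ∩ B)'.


U = {1, 2, 3, 4, 5, 6, 7, 8, 9, 10, 11}
A = {3, 7, 8, 11}, B = {2, 3, 5, 7}
A ∩ B = {3, 7}
(A ∩ B)' = U \ (A ∩ B) = {1, 2, 4, 5, 6, 8, 9, 10, 11}
Verification via A' ∪ B': A' = {1, 2, 4, 5, 6, 9, 10}, B' = {1, 4, 6, 8, 9, 10, 11}
A' ∪ B' = {1, 2, 4, 5, 6, 8, 9, 10, 11} ✓

{1, 2, 4, 5, 6, 8, 9, 10, 11}


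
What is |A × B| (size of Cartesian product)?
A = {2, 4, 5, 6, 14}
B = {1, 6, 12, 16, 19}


Set A = {2, 4, 5, 6, 14} has 5 elements.
Set B = {1, 6, 12, 16, 19} has 5 elements.
|A × B| = |A| × |B| = 5 × 5 = 25

25


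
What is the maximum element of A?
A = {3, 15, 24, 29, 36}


Set A = {3, 15, 24, 29, 36}
Elements in ascending order: 3, 15, 24, 29, 36
The largest element is 36.

36


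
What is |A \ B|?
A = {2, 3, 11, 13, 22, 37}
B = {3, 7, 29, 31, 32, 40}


Set A = {2, 3, 11, 13, 22, 37}
Set B = {3, 7, 29, 31, 32, 40}
A \ B = {2, 11, 13, 22, 37}
|A \ B| = 5

5


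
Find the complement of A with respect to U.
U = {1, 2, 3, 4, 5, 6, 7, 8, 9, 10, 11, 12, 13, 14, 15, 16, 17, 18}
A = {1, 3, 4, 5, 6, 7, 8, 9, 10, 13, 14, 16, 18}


Universal set U = {1, 2, 3, 4, 5, 6, 7, 8, 9, 10, 11, 12, 13, 14, 15, 16, 17, 18}
Set A = {1, 3, 4, 5, 6, 7, 8, 9, 10, 13, 14, 16, 18}
A' = U \ A = elements in U but not in A
Checking each element of U:
1 (in A, exclude), 2 (not in A, include), 3 (in A, exclude), 4 (in A, exclude), 5 (in A, exclude), 6 (in A, exclude), 7 (in A, exclude), 8 (in A, exclude), 9 (in A, exclude), 10 (in A, exclude), 11 (not in A, include), 12 (not in A, include), 13 (in A, exclude), 14 (in A, exclude), 15 (not in A, include), 16 (in A, exclude), 17 (not in A, include), 18 (in A, exclude)
A' = {2, 11, 12, 15, 17}

{2, 11, 12, 15, 17}


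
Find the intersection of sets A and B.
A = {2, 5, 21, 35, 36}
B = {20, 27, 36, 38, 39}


Set A = {2, 5, 21, 35, 36}
Set B = {20, 27, 36, 38, 39}
A ∩ B includes only elements in both sets.
Check each element of A against B:
2 ✗, 5 ✗, 21 ✗, 35 ✗, 36 ✓
A ∩ B = {36}

{36}


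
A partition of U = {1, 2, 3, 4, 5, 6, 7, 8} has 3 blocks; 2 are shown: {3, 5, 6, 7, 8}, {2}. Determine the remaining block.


U = {1, 2, 3, 4, 5, 6, 7, 8}
Shown blocks: {3, 5, 6, 7, 8}, {2}
A partition's blocks are pairwise disjoint and cover U, so the missing block = U \ (union of shown blocks).
Union of shown blocks: {2, 3, 5, 6, 7, 8}
Missing block = U \ (union) = {1, 4}

{1, 4}


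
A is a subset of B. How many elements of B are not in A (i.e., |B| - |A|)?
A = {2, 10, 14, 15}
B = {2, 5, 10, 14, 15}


Set A = {2, 10, 14, 15}, |A| = 4
Set B = {2, 5, 10, 14, 15}, |B| = 5
Since A ⊆ B: B \ A = {5}
|B| - |A| = 5 - 4 = 1

1


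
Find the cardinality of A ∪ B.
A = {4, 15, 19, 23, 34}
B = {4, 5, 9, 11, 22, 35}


Set A = {4, 15, 19, 23, 34}, |A| = 5
Set B = {4, 5, 9, 11, 22, 35}, |B| = 6
A ∩ B = {4}, |A ∩ B| = 1
|A ∪ B| = |A| + |B| - |A ∩ B| = 5 + 6 - 1 = 10

10


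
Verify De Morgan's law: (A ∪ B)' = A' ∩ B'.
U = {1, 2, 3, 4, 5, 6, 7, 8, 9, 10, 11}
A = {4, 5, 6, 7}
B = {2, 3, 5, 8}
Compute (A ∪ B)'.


U = {1, 2, 3, 4, 5, 6, 7, 8, 9, 10, 11}
A = {4, 5, 6, 7}, B = {2, 3, 5, 8}
A ∪ B = {2, 3, 4, 5, 6, 7, 8}
(A ∪ B)' = U \ (A ∪ B) = {1, 9, 10, 11}
Verification via A' ∩ B': A' = {1, 2, 3, 8, 9, 10, 11}, B' = {1, 4, 6, 7, 9, 10, 11}
A' ∩ B' = {1, 9, 10, 11} ✓

{1, 9, 10, 11}


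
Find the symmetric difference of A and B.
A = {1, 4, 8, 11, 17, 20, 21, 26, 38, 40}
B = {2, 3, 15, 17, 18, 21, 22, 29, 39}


Set A = {1, 4, 8, 11, 17, 20, 21, 26, 38, 40}
Set B = {2, 3, 15, 17, 18, 21, 22, 29, 39}
A △ B = (A \ B) ∪ (B \ A)
Elements in A but not B: {1, 4, 8, 11, 20, 26, 38, 40}
Elements in B but not A: {2, 3, 15, 18, 22, 29, 39}
A △ B = {1, 2, 3, 4, 8, 11, 15, 18, 20, 22, 26, 29, 38, 39, 40}

{1, 2, 3, 4, 8, 11, 15, 18, 20, 22, 26, 29, 38, 39, 40}


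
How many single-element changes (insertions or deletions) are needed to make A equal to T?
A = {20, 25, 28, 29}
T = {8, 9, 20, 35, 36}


Set A = {20, 25, 28, 29}
Set T = {8, 9, 20, 35, 36}
Elements to remove from A (in A, not in T): {25, 28, 29} → 3 removals
Elements to add to A (in T, not in A): {8, 9, 35, 36} → 4 additions
Total edits = 3 + 4 = 7

7


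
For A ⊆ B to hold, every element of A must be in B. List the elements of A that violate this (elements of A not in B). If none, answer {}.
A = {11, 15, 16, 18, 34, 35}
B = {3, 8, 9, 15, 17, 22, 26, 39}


Set A = {11, 15, 16, 18, 34, 35}
Set B = {3, 8, 9, 15, 17, 22, 26, 39}
Check each element of A against B:
11 ∉ B (include), 15 ∈ B, 16 ∉ B (include), 18 ∉ B (include), 34 ∉ B (include), 35 ∉ B (include)
Elements of A not in B: {11, 16, 18, 34, 35}

{11, 16, 18, 34, 35}


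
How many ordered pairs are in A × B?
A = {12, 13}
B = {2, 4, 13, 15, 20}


Set A = {12, 13} has 2 elements.
Set B = {2, 4, 13, 15, 20} has 5 elements.
|A × B| = |A| × |B| = 2 × 5 = 10

10


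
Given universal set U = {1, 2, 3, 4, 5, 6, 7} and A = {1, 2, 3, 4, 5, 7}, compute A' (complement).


Universal set U = {1, 2, 3, 4, 5, 6, 7}
Set A = {1, 2, 3, 4, 5, 7}
A' = U \ A = elements in U but not in A
Checking each element of U:
1 (in A, exclude), 2 (in A, exclude), 3 (in A, exclude), 4 (in A, exclude), 5 (in A, exclude), 6 (not in A, include), 7 (in A, exclude)
A' = {6}

{6}


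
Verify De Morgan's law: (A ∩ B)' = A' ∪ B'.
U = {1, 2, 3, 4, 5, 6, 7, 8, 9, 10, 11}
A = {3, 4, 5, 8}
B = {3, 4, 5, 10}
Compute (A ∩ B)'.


U = {1, 2, 3, 4, 5, 6, 7, 8, 9, 10, 11}
A = {3, 4, 5, 8}, B = {3, 4, 5, 10}
A ∩ B = {3, 4, 5}
(A ∩ B)' = U \ (A ∩ B) = {1, 2, 6, 7, 8, 9, 10, 11}
Verification via A' ∪ B': A' = {1, 2, 6, 7, 9, 10, 11}, B' = {1, 2, 6, 7, 8, 9, 11}
A' ∪ B' = {1, 2, 6, 7, 8, 9, 10, 11} ✓

{1, 2, 6, 7, 8, 9, 10, 11}


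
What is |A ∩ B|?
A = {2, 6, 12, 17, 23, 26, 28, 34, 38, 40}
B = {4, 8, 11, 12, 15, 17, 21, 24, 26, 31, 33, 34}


Set A = {2, 6, 12, 17, 23, 26, 28, 34, 38, 40}
Set B = {4, 8, 11, 12, 15, 17, 21, 24, 26, 31, 33, 34}
A ∩ B = {12, 17, 26, 34}
|A ∩ B| = 4

4


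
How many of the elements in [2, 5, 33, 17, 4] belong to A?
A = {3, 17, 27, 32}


Set A = {3, 17, 27, 32}
Candidates: [2, 5, 33, 17, 4]
Check each candidate:
2 ∉ A, 5 ∉ A, 33 ∉ A, 17 ∈ A, 4 ∉ A
Count of candidates in A: 1

1


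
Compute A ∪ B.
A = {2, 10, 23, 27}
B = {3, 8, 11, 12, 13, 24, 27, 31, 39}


Set A = {2, 10, 23, 27}
Set B = {3, 8, 11, 12, 13, 24, 27, 31, 39}
A ∪ B includes all elements in either set.
Elements from A: {2, 10, 23, 27}
Elements from B not already included: {3, 8, 11, 12, 13, 24, 31, 39}
A ∪ B = {2, 3, 8, 10, 11, 12, 13, 23, 24, 27, 31, 39}

{2, 3, 8, 10, 11, 12, 13, 23, 24, 27, 31, 39}


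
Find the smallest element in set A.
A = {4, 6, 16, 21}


Set A = {4, 6, 16, 21}
Elements in ascending order: 4, 6, 16, 21
The smallest element is 4.

4


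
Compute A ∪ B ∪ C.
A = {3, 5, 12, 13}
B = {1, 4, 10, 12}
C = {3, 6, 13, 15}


Set A = {3, 5, 12, 13}
Set B = {1, 4, 10, 12}
Set C = {3, 6, 13, 15}
First, A ∪ B = {1, 3, 4, 5, 10, 12, 13}
Then, (A ∪ B) ∪ C = {1, 3, 4, 5, 6, 10, 12, 13, 15}

{1, 3, 4, 5, 6, 10, 12, 13, 15}


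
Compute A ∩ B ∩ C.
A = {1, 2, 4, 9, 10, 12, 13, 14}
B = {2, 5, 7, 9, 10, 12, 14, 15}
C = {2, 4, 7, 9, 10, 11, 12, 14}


Set A = {1, 2, 4, 9, 10, 12, 13, 14}
Set B = {2, 5, 7, 9, 10, 12, 14, 15}
Set C = {2, 4, 7, 9, 10, 11, 12, 14}
First, A ∩ B = {2, 9, 10, 12, 14}
Then, (A ∩ B) ∩ C = {2, 9, 10, 12, 14}

{2, 9, 10, 12, 14}


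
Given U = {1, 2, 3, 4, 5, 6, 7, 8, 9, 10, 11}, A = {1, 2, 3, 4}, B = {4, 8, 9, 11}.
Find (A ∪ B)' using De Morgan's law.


U = {1, 2, 3, 4, 5, 6, 7, 8, 9, 10, 11}
A = {1, 2, 3, 4}, B = {4, 8, 9, 11}
A ∪ B = {1, 2, 3, 4, 8, 9, 11}
(A ∪ B)' = U \ (A ∪ B) = {5, 6, 7, 10}
Verification via A' ∩ B': A' = {5, 6, 7, 8, 9, 10, 11}, B' = {1, 2, 3, 5, 6, 7, 10}
A' ∩ B' = {5, 6, 7, 10} ✓

{5, 6, 7, 10}


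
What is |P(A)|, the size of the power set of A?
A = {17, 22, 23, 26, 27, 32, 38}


Set A = {17, 22, 23, 26, 27, 32, 38}
|A| = 7
The power set P(A) contains all subsets of A.
|P(A)| = 2^|A| = 2^7 = 128

128


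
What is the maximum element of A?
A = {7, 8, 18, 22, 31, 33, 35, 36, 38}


Set A = {7, 8, 18, 22, 31, 33, 35, 36, 38}
Elements in ascending order: 7, 8, 18, 22, 31, 33, 35, 36, 38
The largest element is 38.

38


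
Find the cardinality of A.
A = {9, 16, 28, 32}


Set A = {9, 16, 28, 32}
Listing elements: 9, 16, 28, 32
Counting: 4 elements
|A| = 4

4


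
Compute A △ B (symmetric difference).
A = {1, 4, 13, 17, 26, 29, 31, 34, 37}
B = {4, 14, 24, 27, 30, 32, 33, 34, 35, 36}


Set A = {1, 4, 13, 17, 26, 29, 31, 34, 37}
Set B = {4, 14, 24, 27, 30, 32, 33, 34, 35, 36}
A △ B = (A \ B) ∪ (B \ A)
Elements in A but not B: {1, 13, 17, 26, 29, 31, 37}
Elements in B but not A: {14, 24, 27, 30, 32, 33, 35, 36}
A △ B = {1, 13, 14, 17, 24, 26, 27, 29, 30, 31, 32, 33, 35, 36, 37}

{1, 13, 14, 17, 24, 26, 27, 29, 30, 31, 32, 33, 35, 36, 37}


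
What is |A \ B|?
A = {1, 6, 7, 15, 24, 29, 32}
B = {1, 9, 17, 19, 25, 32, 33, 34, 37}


Set A = {1, 6, 7, 15, 24, 29, 32}
Set B = {1, 9, 17, 19, 25, 32, 33, 34, 37}
A \ B = {6, 7, 15, 24, 29}
|A \ B| = 5

5


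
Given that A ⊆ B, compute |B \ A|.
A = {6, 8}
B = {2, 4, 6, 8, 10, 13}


Set A = {6, 8}, |A| = 2
Set B = {2, 4, 6, 8, 10, 13}, |B| = 6
Since A ⊆ B: B \ A = {2, 4, 10, 13}
|B| - |A| = 6 - 2 = 4

4


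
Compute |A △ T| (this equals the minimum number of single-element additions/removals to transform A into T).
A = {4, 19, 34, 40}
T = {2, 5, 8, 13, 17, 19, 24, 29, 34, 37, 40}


Set A = {4, 19, 34, 40}
Set T = {2, 5, 8, 13, 17, 19, 24, 29, 34, 37, 40}
Elements to remove from A (in A, not in T): {4} → 1 removals
Elements to add to A (in T, not in A): {2, 5, 8, 13, 17, 24, 29, 37} → 8 additions
Total edits = 1 + 8 = 9

9


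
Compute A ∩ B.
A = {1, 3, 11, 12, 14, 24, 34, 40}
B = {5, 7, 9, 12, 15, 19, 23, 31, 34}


Set A = {1, 3, 11, 12, 14, 24, 34, 40}
Set B = {5, 7, 9, 12, 15, 19, 23, 31, 34}
A ∩ B includes only elements in both sets.
Check each element of A against B:
1 ✗, 3 ✗, 11 ✗, 12 ✓, 14 ✗, 24 ✗, 34 ✓, 40 ✗
A ∩ B = {12, 34}

{12, 34}


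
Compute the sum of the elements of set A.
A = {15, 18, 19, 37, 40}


Set A = {15, 18, 19, 37, 40}
Sum = 15 + 18 + 19 + 37 + 40 = 129

129


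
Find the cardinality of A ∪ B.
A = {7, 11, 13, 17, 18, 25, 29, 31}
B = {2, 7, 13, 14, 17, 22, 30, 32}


Set A = {7, 11, 13, 17, 18, 25, 29, 31}, |A| = 8
Set B = {2, 7, 13, 14, 17, 22, 30, 32}, |B| = 8
A ∩ B = {7, 13, 17}, |A ∩ B| = 3
|A ∪ B| = |A| + |B| - |A ∩ B| = 8 + 8 - 3 = 13

13


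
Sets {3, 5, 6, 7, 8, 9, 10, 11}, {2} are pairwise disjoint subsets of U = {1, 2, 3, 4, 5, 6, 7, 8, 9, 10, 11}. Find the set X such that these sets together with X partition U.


U = {1, 2, 3, 4, 5, 6, 7, 8, 9, 10, 11}
Shown blocks: {3, 5, 6, 7, 8, 9, 10, 11}, {2}
A partition's blocks are pairwise disjoint and cover U, so the missing block = U \ (union of shown blocks).
Union of shown blocks: {2, 3, 5, 6, 7, 8, 9, 10, 11}
Missing block = U \ (union) = {1, 4}

{1, 4}


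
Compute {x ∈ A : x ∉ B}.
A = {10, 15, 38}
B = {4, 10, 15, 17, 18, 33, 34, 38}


Set A = {10, 15, 38}
Set B = {4, 10, 15, 17, 18, 33, 34, 38}
Check each element of A against B:
10 ∈ B, 15 ∈ B, 38 ∈ B
Elements of A not in B: {}

{}


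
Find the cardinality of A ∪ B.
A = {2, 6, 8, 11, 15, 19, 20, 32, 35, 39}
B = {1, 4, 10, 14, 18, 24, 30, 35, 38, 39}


Set A = {2, 6, 8, 11, 15, 19, 20, 32, 35, 39}, |A| = 10
Set B = {1, 4, 10, 14, 18, 24, 30, 35, 38, 39}, |B| = 10
A ∩ B = {35, 39}, |A ∩ B| = 2
|A ∪ B| = |A| + |B| - |A ∩ B| = 10 + 10 - 2 = 18

18


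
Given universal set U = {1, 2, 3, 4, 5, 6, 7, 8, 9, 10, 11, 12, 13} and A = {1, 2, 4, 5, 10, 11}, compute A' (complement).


Universal set U = {1, 2, 3, 4, 5, 6, 7, 8, 9, 10, 11, 12, 13}
Set A = {1, 2, 4, 5, 10, 11}
A' = U \ A = elements in U but not in A
Checking each element of U:
1 (in A, exclude), 2 (in A, exclude), 3 (not in A, include), 4 (in A, exclude), 5 (in A, exclude), 6 (not in A, include), 7 (not in A, include), 8 (not in A, include), 9 (not in A, include), 10 (in A, exclude), 11 (in A, exclude), 12 (not in A, include), 13 (not in A, include)
A' = {3, 6, 7, 8, 9, 12, 13}

{3, 6, 7, 8, 9, 12, 13}


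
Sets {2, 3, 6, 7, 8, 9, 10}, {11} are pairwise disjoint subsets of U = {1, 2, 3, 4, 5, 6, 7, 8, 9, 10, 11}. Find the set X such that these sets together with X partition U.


U = {1, 2, 3, 4, 5, 6, 7, 8, 9, 10, 11}
Shown blocks: {2, 3, 6, 7, 8, 9, 10}, {11}
A partition's blocks are pairwise disjoint and cover U, so the missing block = U \ (union of shown blocks).
Union of shown blocks: {2, 3, 6, 7, 8, 9, 10, 11}
Missing block = U \ (union) = {1, 4, 5}

{1, 4, 5}


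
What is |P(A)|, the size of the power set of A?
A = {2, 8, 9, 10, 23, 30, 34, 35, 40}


Set A = {2, 8, 9, 10, 23, 30, 34, 35, 40}
|A| = 9
The power set P(A) contains all subsets of A.
|P(A)| = 2^|A| = 2^9 = 512

512


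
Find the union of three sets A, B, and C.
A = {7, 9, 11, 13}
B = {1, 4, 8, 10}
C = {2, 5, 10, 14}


Set A = {7, 9, 11, 13}
Set B = {1, 4, 8, 10}
Set C = {2, 5, 10, 14}
First, A ∪ B = {1, 4, 7, 8, 9, 10, 11, 13}
Then, (A ∪ B) ∪ C = {1, 2, 4, 5, 7, 8, 9, 10, 11, 13, 14}

{1, 2, 4, 5, 7, 8, 9, 10, 11, 13, 14}


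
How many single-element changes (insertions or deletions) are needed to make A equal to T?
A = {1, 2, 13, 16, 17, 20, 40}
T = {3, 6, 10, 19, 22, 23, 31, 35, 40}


Set A = {1, 2, 13, 16, 17, 20, 40}
Set T = {3, 6, 10, 19, 22, 23, 31, 35, 40}
Elements to remove from A (in A, not in T): {1, 2, 13, 16, 17, 20} → 6 removals
Elements to add to A (in T, not in A): {3, 6, 10, 19, 22, 23, 31, 35} → 8 additions
Total edits = 6 + 8 = 14

14


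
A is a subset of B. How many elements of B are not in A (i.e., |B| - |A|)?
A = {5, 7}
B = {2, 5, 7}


Set A = {5, 7}, |A| = 2
Set B = {2, 5, 7}, |B| = 3
Since A ⊆ B: B \ A = {2}
|B| - |A| = 3 - 2 = 1

1


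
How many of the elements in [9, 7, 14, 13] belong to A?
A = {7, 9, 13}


Set A = {7, 9, 13}
Candidates: [9, 7, 14, 13]
Check each candidate:
9 ∈ A, 7 ∈ A, 14 ∉ A, 13 ∈ A
Count of candidates in A: 3

3


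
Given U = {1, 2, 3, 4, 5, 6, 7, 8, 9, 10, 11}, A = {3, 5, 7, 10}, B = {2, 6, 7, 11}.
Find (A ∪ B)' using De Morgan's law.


U = {1, 2, 3, 4, 5, 6, 7, 8, 9, 10, 11}
A = {3, 5, 7, 10}, B = {2, 6, 7, 11}
A ∪ B = {2, 3, 5, 6, 7, 10, 11}
(A ∪ B)' = U \ (A ∪ B) = {1, 4, 8, 9}
Verification via A' ∩ B': A' = {1, 2, 4, 6, 8, 9, 11}, B' = {1, 3, 4, 5, 8, 9, 10}
A' ∩ B' = {1, 4, 8, 9} ✓

{1, 4, 8, 9}


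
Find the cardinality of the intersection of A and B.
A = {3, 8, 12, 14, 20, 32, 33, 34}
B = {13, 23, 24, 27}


Set A = {3, 8, 12, 14, 20, 32, 33, 34}
Set B = {13, 23, 24, 27}
A ∩ B = {}
|A ∩ B| = 0

0


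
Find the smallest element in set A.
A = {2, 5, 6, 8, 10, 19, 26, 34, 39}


Set A = {2, 5, 6, 8, 10, 19, 26, 34, 39}
Elements in ascending order: 2, 5, 6, 8, 10, 19, 26, 34, 39
The smallest element is 2.

2


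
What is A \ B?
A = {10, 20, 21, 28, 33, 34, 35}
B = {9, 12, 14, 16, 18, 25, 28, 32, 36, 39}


Set A = {10, 20, 21, 28, 33, 34, 35}
Set B = {9, 12, 14, 16, 18, 25, 28, 32, 36, 39}
A \ B includes elements in A that are not in B.
Check each element of A:
10 (not in B, keep), 20 (not in B, keep), 21 (not in B, keep), 28 (in B, remove), 33 (not in B, keep), 34 (not in B, keep), 35 (not in B, keep)
A \ B = {10, 20, 21, 33, 34, 35}

{10, 20, 21, 33, 34, 35}


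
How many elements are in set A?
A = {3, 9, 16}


Set A = {3, 9, 16}
Listing elements: 3, 9, 16
Counting: 3 elements
|A| = 3

3


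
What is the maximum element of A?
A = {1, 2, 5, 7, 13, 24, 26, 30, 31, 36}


Set A = {1, 2, 5, 7, 13, 24, 26, 30, 31, 36}
Elements in ascending order: 1, 2, 5, 7, 13, 24, 26, 30, 31, 36
The largest element is 36.

36


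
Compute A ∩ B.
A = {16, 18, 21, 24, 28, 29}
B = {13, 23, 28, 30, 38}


Set A = {16, 18, 21, 24, 28, 29}
Set B = {13, 23, 28, 30, 38}
A ∩ B includes only elements in both sets.
Check each element of A against B:
16 ✗, 18 ✗, 21 ✗, 24 ✗, 28 ✓, 29 ✗
A ∩ B = {28}

{28}


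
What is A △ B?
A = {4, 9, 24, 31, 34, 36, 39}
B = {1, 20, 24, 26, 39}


Set A = {4, 9, 24, 31, 34, 36, 39}
Set B = {1, 20, 24, 26, 39}
A △ B = (A \ B) ∪ (B \ A)
Elements in A but not B: {4, 9, 31, 34, 36}
Elements in B but not A: {1, 20, 26}
A △ B = {1, 4, 9, 20, 26, 31, 34, 36}

{1, 4, 9, 20, 26, 31, 34, 36}


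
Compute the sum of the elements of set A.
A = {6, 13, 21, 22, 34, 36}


Set A = {6, 13, 21, 22, 34, 36}
Sum = 6 + 13 + 21 + 22 + 34 + 36 = 132

132


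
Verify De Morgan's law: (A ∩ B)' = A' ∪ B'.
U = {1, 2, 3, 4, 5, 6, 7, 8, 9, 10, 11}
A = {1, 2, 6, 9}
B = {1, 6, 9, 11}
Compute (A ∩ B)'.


U = {1, 2, 3, 4, 5, 6, 7, 8, 9, 10, 11}
A = {1, 2, 6, 9}, B = {1, 6, 9, 11}
A ∩ B = {1, 6, 9}
(A ∩ B)' = U \ (A ∩ B) = {2, 3, 4, 5, 7, 8, 10, 11}
Verification via A' ∪ B': A' = {3, 4, 5, 7, 8, 10, 11}, B' = {2, 3, 4, 5, 7, 8, 10}
A' ∪ B' = {2, 3, 4, 5, 7, 8, 10, 11} ✓

{2, 3, 4, 5, 7, 8, 10, 11}


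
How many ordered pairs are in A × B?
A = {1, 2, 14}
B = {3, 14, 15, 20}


Set A = {1, 2, 14} has 3 elements.
Set B = {3, 14, 15, 20} has 4 elements.
|A × B| = |A| × |B| = 3 × 4 = 12

12


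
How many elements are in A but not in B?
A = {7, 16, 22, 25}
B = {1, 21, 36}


Set A = {7, 16, 22, 25}
Set B = {1, 21, 36}
A \ B = {7, 16, 22, 25}
|A \ B| = 4

4


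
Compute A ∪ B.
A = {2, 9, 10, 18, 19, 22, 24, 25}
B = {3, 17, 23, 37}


Set A = {2, 9, 10, 18, 19, 22, 24, 25}
Set B = {3, 17, 23, 37}
A ∪ B includes all elements in either set.
Elements from A: {2, 9, 10, 18, 19, 22, 24, 25}
Elements from B not already included: {3, 17, 23, 37}
A ∪ B = {2, 3, 9, 10, 17, 18, 19, 22, 23, 24, 25, 37}

{2, 3, 9, 10, 17, 18, 19, 22, 23, 24, 25, 37}


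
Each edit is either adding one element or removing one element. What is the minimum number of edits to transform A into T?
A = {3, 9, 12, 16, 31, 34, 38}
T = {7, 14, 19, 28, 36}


Set A = {3, 9, 12, 16, 31, 34, 38}
Set T = {7, 14, 19, 28, 36}
Elements to remove from A (in A, not in T): {3, 9, 12, 16, 31, 34, 38} → 7 removals
Elements to add to A (in T, not in A): {7, 14, 19, 28, 36} → 5 additions
Total edits = 7 + 5 = 12

12


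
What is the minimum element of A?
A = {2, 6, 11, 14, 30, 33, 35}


Set A = {2, 6, 11, 14, 30, 33, 35}
Elements in ascending order: 2, 6, 11, 14, 30, 33, 35
The smallest element is 2.

2


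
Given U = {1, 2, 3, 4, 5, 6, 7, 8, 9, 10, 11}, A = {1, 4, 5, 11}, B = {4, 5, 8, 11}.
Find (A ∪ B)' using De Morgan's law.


U = {1, 2, 3, 4, 5, 6, 7, 8, 9, 10, 11}
A = {1, 4, 5, 11}, B = {4, 5, 8, 11}
A ∪ B = {1, 4, 5, 8, 11}
(A ∪ B)' = U \ (A ∪ B) = {2, 3, 6, 7, 9, 10}
Verification via A' ∩ B': A' = {2, 3, 6, 7, 8, 9, 10}, B' = {1, 2, 3, 6, 7, 9, 10}
A' ∩ B' = {2, 3, 6, 7, 9, 10} ✓

{2, 3, 6, 7, 9, 10}


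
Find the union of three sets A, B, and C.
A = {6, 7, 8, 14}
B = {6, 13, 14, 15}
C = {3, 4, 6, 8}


Set A = {6, 7, 8, 14}
Set B = {6, 13, 14, 15}
Set C = {3, 4, 6, 8}
First, A ∪ B = {6, 7, 8, 13, 14, 15}
Then, (A ∪ B) ∪ C = {3, 4, 6, 7, 8, 13, 14, 15}

{3, 4, 6, 7, 8, 13, 14, 15}


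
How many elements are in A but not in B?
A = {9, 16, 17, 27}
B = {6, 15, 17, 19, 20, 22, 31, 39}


Set A = {9, 16, 17, 27}
Set B = {6, 15, 17, 19, 20, 22, 31, 39}
A \ B = {9, 16, 27}
|A \ B| = 3

3


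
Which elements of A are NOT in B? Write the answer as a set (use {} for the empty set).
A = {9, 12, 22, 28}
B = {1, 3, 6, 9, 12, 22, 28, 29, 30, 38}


Set A = {9, 12, 22, 28}
Set B = {1, 3, 6, 9, 12, 22, 28, 29, 30, 38}
Check each element of A against B:
9 ∈ B, 12 ∈ B, 22 ∈ B, 28 ∈ B
Elements of A not in B: {}

{}


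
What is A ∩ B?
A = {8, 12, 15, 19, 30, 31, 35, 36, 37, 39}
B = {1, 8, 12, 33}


Set A = {8, 12, 15, 19, 30, 31, 35, 36, 37, 39}
Set B = {1, 8, 12, 33}
A ∩ B includes only elements in both sets.
Check each element of A against B:
8 ✓, 12 ✓, 15 ✗, 19 ✗, 30 ✗, 31 ✗, 35 ✗, 36 ✗, 37 ✗, 39 ✗
A ∩ B = {8, 12}

{8, 12}


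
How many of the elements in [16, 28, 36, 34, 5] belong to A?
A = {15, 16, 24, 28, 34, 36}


Set A = {15, 16, 24, 28, 34, 36}
Candidates: [16, 28, 36, 34, 5]
Check each candidate:
16 ∈ A, 28 ∈ A, 36 ∈ A, 34 ∈ A, 5 ∉ A
Count of candidates in A: 4

4


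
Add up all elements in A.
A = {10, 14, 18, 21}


Set A = {10, 14, 18, 21}
Sum = 10 + 14 + 18 + 21 = 63

63


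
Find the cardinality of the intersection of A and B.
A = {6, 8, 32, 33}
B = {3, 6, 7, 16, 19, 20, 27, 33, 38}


Set A = {6, 8, 32, 33}
Set B = {3, 6, 7, 16, 19, 20, 27, 33, 38}
A ∩ B = {6, 33}
|A ∩ B| = 2

2


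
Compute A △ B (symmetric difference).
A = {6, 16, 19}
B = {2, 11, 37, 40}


Set A = {6, 16, 19}
Set B = {2, 11, 37, 40}
A △ B = (A \ B) ∪ (B \ A)
Elements in A but not B: {6, 16, 19}
Elements in B but not A: {2, 11, 37, 40}
A △ B = {2, 6, 11, 16, 19, 37, 40}

{2, 6, 11, 16, 19, 37, 40}


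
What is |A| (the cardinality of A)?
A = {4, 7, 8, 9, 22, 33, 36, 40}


Set A = {4, 7, 8, 9, 22, 33, 36, 40}
Listing elements: 4, 7, 8, 9, 22, 33, 36, 40
Counting: 8 elements
|A| = 8

8


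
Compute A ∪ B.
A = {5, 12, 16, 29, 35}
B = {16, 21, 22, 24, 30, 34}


Set A = {5, 12, 16, 29, 35}
Set B = {16, 21, 22, 24, 30, 34}
A ∪ B includes all elements in either set.
Elements from A: {5, 12, 16, 29, 35}
Elements from B not already included: {21, 22, 24, 30, 34}
A ∪ B = {5, 12, 16, 21, 22, 24, 29, 30, 34, 35}

{5, 12, 16, 21, 22, 24, 29, 30, 34, 35}


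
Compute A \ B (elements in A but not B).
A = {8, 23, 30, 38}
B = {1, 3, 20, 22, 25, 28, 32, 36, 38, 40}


Set A = {8, 23, 30, 38}
Set B = {1, 3, 20, 22, 25, 28, 32, 36, 38, 40}
A \ B includes elements in A that are not in B.
Check each element of A:
8 (not in B, keep), 23 (not in B, keep), 30 (not in B, keep), 38 (in B, remove)
A \ B = {8, 23, 30}

{8, 23, 30}


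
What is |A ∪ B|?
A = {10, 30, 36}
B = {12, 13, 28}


Set A = {10, 30, 36}, |A| = 3
Set B = {12, 13, 28}, |B| = 3
A ∩ B = {}, |A ∩ B| = 0
|A ∪ B| = |A| + |B| - |A ∩ B| = 3 + 3 - 0 = 6

6


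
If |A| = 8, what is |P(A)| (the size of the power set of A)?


The set has 8 elements.
The power set contains all possible subsets.
|P(A)| = 2^|A| = 2^8 = 256

256


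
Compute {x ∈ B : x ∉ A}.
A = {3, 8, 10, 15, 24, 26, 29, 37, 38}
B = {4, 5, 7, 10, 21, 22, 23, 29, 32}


Set A = {3, 8, 10, 15, 24, 26, 29, 37, 38}
Set B = {4, 5, 7, 10, 21, 22, 23, 29, 32}
Check each element of B against A:
4 ∉ A (include), 5 ∉ A (include), 7 ∉ A (include), 10 ∈ A, 21 ∉ A (include), 22 ∉ A (include), 23 ∉ A (include), 29 ∈ A, 32 ∉ A (include)
Elements of B not in A: {4, 5, 7, 21, 22, 23, 32}

{4, 5, 7, 21, 22, 23, 32}


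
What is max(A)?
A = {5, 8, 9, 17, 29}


Set A = {5, 8, 9, 17, 29}
Elements in ascending order: 5, 8, 9, 17, 29
The largest element is 29.

29


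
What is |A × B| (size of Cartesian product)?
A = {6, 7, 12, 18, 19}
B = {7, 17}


Set A = {6, 7, 12, 18, 19} has 5 elements.
Set B = {7, 17} has 2 elements.
|A × B| = |A| × |B| = 5 × 2 = 10

10


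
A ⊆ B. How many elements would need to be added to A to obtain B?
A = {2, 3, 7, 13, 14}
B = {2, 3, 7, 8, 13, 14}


Set A = {2, 3, 7, 13, 14}, |A| = 5
Set B = {2, 3, 7, 8, 13, 14}, |B| = 6
Since A ⊆ B: B \ A = {8}
|B| - |A| = 6 - 5 = 1

1


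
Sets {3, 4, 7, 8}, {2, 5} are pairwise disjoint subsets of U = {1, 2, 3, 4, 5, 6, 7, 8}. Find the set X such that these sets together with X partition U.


U = {1, 2, 3, 4, 5, 6, 7, 8}
Shown blocks: {3, 4, 7, 8}, {2, 5}
A partition's blocks are pairwise disjoint and cover U, so the missing block = U \ (union of shown blocks).
Union of shown blocks: {2, 3, 4, 5, 7, 8}
Missing block = U \ (union) = {1, 6}

{1, 6}


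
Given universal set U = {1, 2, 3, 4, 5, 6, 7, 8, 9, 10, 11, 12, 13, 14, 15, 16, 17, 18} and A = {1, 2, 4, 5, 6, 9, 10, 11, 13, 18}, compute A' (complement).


Universal set U = {1, 2, 3, 4, 5, 6, 7, 8, 9, 10, 11, 12, 13, 14, 15, 16, 17, 18}
Set A = {1, 2, 4, 5, 6, 9, 10, 11, 13, 18}
A' = U \ A = elements in U but not in A
Checking each element of U:
1 (in A, exclude), 2 (in A, exclude), 3 (not in A, include), 4 (in A, exclude), 5 (in A, exclude), 6 (in A, exclude), 7 (not in A, include), 8 (not in A, include), 9 (in A, exclude), 10 (in A, exclude), 11 (in A, exclude), 12 (not in A, include), 13 (in A, exclude), 14 (not in A, include), 15 (not in A, include), 16 (not in A, include), 17 (not in A, include), 18 (in A, exclude)
A' = {3, 7, 8, 12, 14, 15, 16, 17}

{3, 7, 8, 12, 14, 15, 16, 17}


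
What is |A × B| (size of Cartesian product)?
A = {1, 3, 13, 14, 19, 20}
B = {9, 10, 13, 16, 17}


Set A = {1, 3, 13, 14, 19, 20} has 6 elements.
Set B = {9, 10, 13, 16, 17} has 5 elements.
|A × B| = |A| × |B| = 6 × 5 = 30

30


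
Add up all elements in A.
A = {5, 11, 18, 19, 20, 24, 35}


Set A = {5, 11, 18, 19, 20, 24, 35}
Sum = 5 + 11 + 18 + 19 + 20 + 24 + 35 = 132

132


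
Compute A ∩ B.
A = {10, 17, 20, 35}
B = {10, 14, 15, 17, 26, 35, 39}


Set A = {10, 17, 20, 35}
Set B = {10, 14, 15, 17, 26, 35, 39}
A ∩ B includes only elements in both sets.
Check each element of A against B:
10 ✓, 17 ✓, 20 ✗, 35 ✓
A ∩ B = {10, 17, 35}

{10, 17, 35}


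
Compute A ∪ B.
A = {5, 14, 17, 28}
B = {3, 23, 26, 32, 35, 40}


Set A = {5, 14, 17, 28}
Set B = {3, 23, 26, 32, 35, 40}
A ∪ B includes all elements in either set.
Elements from A: {5, 14, 17, 28}
Elements from B not already included: {3, 23, 26, 32, 35, 40}
A ∪ B = {3, 5, 14, 17, 23, 26, 28, 32, 35, 40}

{3, 5, 14, 17, 23, 26, 28, 32, 35, 40}


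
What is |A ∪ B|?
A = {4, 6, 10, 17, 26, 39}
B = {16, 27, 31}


Set A = {4, 6, 10, 17, 26, 39}, |A| = 6
Set B = {16, 27, 31}, |B| = 3
A ∩ B = {}, |A ∩ B| = 0
|A ∪ B| = |A| + |B| - |A ∩ B| = 6 + 3 - 0 = 9

9


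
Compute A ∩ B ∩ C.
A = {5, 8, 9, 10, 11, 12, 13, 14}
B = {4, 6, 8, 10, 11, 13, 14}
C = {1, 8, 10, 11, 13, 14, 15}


Set A = {5, 8, 9, 10, 11, 12, 13, 14}
Set B = {4, 6, 8, 10, 11, 13, 14}
Set C = {1, 8, 10, 11, 13, 14, 15}
First, A ∩ B = {8, 10, 11, 13, 14}
Then, (A ∩ B) ∩ C = {8, 10, 11, 13, 14}

{8, 10, 11, 13, 14}


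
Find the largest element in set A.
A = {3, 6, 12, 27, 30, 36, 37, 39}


Set A = {3, 6, 12, 27, 30, 36, 37, 39}
Elements in ascending order: 3, 6, 12, 27, 30, 36, 37, 39
The largest element is 39.

39


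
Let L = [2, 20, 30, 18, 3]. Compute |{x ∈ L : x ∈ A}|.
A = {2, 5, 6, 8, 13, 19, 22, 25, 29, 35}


Set A = {2, 5, 6, 8, 13, 19, 22, 25, 29, 35}
Candidates: [2, 20, 30, 18, 3]
Check each candidate:
2 ∈ A, 20 ∉ A, 30 ∉ A, 18 ∉ A, 3 ∉ A
Count of candidates in A: 1

1


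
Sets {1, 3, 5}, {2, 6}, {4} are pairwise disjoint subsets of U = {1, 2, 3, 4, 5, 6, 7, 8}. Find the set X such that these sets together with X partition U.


U = {1, 2, 3, 4, 5, 6, 7, 8}
Shown blocks: {1, 3, 5}, {2, 6}, {4}
A partition's blocks are pairwise disjoint and cover U, so the missing block = U \ (union of shown blocks).
Union of shown blocks: {1, 2, 3, 4, 5, 6}
Missing block = U \ (union) = {7, 8}

{7, 8}


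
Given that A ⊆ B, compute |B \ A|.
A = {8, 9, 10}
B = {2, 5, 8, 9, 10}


Set A = {8, 9, 10}, |A| = 3
Set B = {2, 5, 8, 9, 10}, |B| = 5
Since A ⊆ B: B \ A = {2, 5}
|B| - |A| = 5 - 3 = 2

2


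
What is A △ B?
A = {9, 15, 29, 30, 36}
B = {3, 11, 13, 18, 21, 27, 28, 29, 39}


Set A = {9, 15, 29, 30, 36}
Set B = {3, 11, 13, 18, 21, 27, 28, 29, 39}
A △ B = (A \ B) ∪ (B \ A)
Elements in A but not B: {9, 15, 30, 36}
Elements in B but not A: {3, 11, 13, 18, 21, 27, 28, 39}
A △ B = {3, 9, 11, 13, 15, 18, 21, 27, 28, 30, 36, 39}

{3, 9, 11, 13, 15, 18, 21, 27, 28, 30, 36, 39}


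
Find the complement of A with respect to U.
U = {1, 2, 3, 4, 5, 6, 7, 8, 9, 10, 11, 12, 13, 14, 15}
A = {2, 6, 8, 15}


Universal set U = {1, 2, 3, 4, 5, 6, 7, 8, 9, 10, 11, 12, 13, 14, 15}
Set A = {2, 6, 8, 15}
A' = U \ A = elements in U but not in A
Checking each element of U:
1 (not in A, include), 2 (in A, exclude), 3 (not in A, include), 4 (not in A, include), 5 (not in A, include), 6 (in A, exclude), 7 (not in A, include), 8 (in A, exclude), 9 (not in A, include), 10 (not in A, include), 11 (not in A, include), 12 (not in A, include), 13 (not in A, include), 14 (not in A, include), 15 (in A, exclude)
A' = {1, 3, 4, 5, 7, 9, 10, 11, 12, 13, 14}

{1, 3, 4, 5, 7, 9, 10, 11, 12, 13, 14}


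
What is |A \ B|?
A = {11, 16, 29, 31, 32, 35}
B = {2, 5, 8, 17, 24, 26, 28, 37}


Set A = {11, 16, 29, 31, 32, 35}
Set B = {2, 5, 8, 17, 24, 26, 28, 37}
A \ B = {11, 16, 29, 31, 32, 35}
|A \ B| = 6

6


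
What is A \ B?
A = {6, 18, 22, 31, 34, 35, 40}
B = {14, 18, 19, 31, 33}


Set A = {6, 18, 22, 31, 34, 35, 40}
Set B = {14, 18, 19, 31, 33}
A \ B includes elements in A that are not in B.
Check each element of A:
6 (not in B, keep), 18 (in B, remove), 22 (not in B, keep), 31 (in B, remove), 34 (not in B, keep), 35 (not in B, keep), 40 (not in B, keep)
A \ B = {6, 22, 34, 35, 40}

{6, 22, 34, 35, 40}


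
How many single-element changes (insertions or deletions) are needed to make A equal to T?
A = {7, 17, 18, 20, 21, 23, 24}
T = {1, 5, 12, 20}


Set A = {7, 17, 18, 20, 21, 23, 24}
Set T = {1, 5, 12, 20}
Elements to remove from A (in A, not in T): {7, 17, 18, 21, 23, 24} → 6 removals
Elements to add to A (in T, not in A): {1, 5, 12} → 3 additions
Total edits = 6 + 3 = 9

9


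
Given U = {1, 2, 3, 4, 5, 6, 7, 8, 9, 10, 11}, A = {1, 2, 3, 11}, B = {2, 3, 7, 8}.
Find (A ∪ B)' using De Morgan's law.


U = {1, 2, 3, 4, 5, 6, 7, 8, 9, 10, 11}
A = {1, 2, 3, 11}, B = {2, 3, 7, 8}
A ∪ B = {1, 2, 3, 7, 8, 11}
(A ∪ B)' = U \ (A ∪ B) = {4, 5, 6, 9, 10}
Verification via A' ∩ B': A' = {4, 5, 6, 7, 8, 9, 10}, B' = {1, 4, 5, 6, 9, 10, 11}
A' ∩ B' = {4, 5, 6, 9, 10} ✓

{4, 5, 6, 9, 10}


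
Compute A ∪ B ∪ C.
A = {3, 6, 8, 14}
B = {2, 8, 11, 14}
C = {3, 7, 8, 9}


Set A = {3, 6, 8, 14}
Set B = {2, 8, 11, 14}
Set C = {3, 7, 8, 9}
First, A ∪ B = {2, 3, 6, 8, 11, 14}
Then, (A ∪ B) ∪ C = {2, 3, 6, 7, 8, 9, 11, 14}

{2, 3, 6, 7, 8, 9, 11, 14}


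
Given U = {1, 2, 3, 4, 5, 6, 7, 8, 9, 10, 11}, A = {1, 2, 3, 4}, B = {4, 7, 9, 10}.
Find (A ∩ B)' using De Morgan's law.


U = {1, 2, 3, 4, 5, 6, 7, 8, 9, 10, 11}
A = {1, 2, 3, 4}, B = {4, 7, 9, 10}
A ∩ B = {4}
(A ∩ B)' = U \ (A ∩ B) = {1, 2, 3, 5, 6, 7, 8, 9, 10, 11}
Verification via A' ∪ B': A' = {5, 6, 7, 8, 9, 10, 11}, B' = {1, 2, 3, 5, 6, 8, 11}
A' ∪ B' = {1, 2, 3, 5, 6, 7, 8, 9, 10, 11} ✓

{1, 2, 3, 5, 6, 7, 8, 9, 10, 11}


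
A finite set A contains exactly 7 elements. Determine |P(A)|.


The set has 7 elements.
The power set contains all possible subsets.
|P(A)| = 2^|A| = 2^7 = 128

128


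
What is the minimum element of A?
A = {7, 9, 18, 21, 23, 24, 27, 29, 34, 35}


Set A = {7, 9, 18, 21, 23, 24, 27, 29, 34, 35}
Elements in ascending order: 7, 9, 18, 21, 23, 24, 27, 29, 34, 35
The smallest element is 7.

7


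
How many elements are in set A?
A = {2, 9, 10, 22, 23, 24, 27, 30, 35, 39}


Set A = {2, 9, 10, 22, 23, 24, 27, 30, 35, 39}
Listing elements: 2, 9, 10, 22, 23, 24, 27, 30, 35, 39
Counting: 10 elements
|A| = 10

10


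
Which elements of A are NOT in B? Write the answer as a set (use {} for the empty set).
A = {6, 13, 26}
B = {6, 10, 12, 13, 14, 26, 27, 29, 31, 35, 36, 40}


Set A = {6, 13, 26}
Set B = {6, 10, 12, 13, 14, 26, 27, 29, 31, 35, 36, 40}
Check each element of A against B:
6 ∈ B, 13 ∈ B, 26 ∈ B
Elements of A not in B: {}

{}


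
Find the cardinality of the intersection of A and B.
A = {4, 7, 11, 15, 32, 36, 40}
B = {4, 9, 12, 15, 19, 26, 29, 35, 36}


Set A = {4, 7, 11, 15, 32, 36, 40}
Set B = {4, 9, 12, 15, 19, 26, 29, 35, 36}
A ∩ B = {4, 15, 36}
|A ∩ B| = 3

3


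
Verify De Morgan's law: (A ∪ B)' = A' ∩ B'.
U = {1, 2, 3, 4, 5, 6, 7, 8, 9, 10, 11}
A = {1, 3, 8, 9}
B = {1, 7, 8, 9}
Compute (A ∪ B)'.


U = {1, 2, 3, 4, 5, 6, 7, 8, 9, 10, 11}
A = {1, 3, 8, 9}, B = {1, 7, 8, 9}
A ∪ B = {1, 3, 7, 8, 9}
(A ∪ B)' = U \ (A ∪ B) = {2, 4, 5, 6, 10, 11}
Verification via A' ∩ B': A' = {2, 4, 5, 6, 7, 10, 11}, B' = {2, 3, 4, 5, 6, 10, 11}
A' ∩ B' = {2, 4, 5, 6, 10, 11} ✓

{2, 4, 5, 6, 10, 11}


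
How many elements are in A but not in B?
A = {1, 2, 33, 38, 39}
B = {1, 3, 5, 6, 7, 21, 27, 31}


Set A = {1, 2, 33, 38, 39}
Set B = {1, 3, 5, 6, 7, 21, 27, 31}
A \ B = {2, 33, 38, 39}
|A \ B| = 4

4


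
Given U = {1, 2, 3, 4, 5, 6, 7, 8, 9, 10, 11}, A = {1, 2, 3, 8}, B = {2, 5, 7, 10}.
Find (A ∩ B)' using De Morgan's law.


U = {1, 2, 3, 4, 5, 6, 7, 8, 9, 10, 11}
A = {1, 2, 3, 8}, B = {2, 5, 7, 10}
A ∩ B = {2}
(A ∩ B)' = U \ (A ∩ B) = {1, 3, 4, 5, 6, 7, 8, 9, 10, 11}
Verification via A' ∪ B': A' = {4, 5, 6, 7, 9, 10, 11}, B' = {1, 3, 4, 6, 8, 9, 11}
A' ∪ B' = {1, 3, 4, 5, 6, 7, 8, 9, 10, 11} ✓

{1, 3, 4, 5, 6, 7, 8, 9, 10, 11}


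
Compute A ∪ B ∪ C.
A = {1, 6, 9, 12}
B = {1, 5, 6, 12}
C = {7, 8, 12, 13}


Set A = {1, 6, 9, 12}
Set B = {1, 5, 6, 12}
Set C = {7, 8, 12, 13}
First, A ∪ B = {1, 5, 6, 9, 12}
Then, (A ∪ B) ∪ C = {1, 5, 6, 7, 8, 9, 12, 13}

{1, 5, 6, 7, 8, 9, 12, 13}


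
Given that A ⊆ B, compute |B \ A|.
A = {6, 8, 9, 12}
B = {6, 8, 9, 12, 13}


Set A = {6, 8, 9, 12}, |A| = 4
Set B = {6, 8, 9, 12, 13}, |B| = 5
Since A ⊆ B: B \ A = {13}
|B| - |A| = 5 - 4 = 1

1


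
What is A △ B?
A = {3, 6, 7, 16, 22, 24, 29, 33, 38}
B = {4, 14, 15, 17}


Set A = {3, 6, 7, 16, 22, 24, 29, 33, 38}
Set B = {4, 14, 15, 17}
A △ B = (A \ B) ∪ (B \ A)
Elements in A but not B: {3, 6, 7, 16, 22, 24, 29, 33, 38}
Elements in B but not A: {4, 14, 15, 17}
A △ B = {3, 4, 6, 7, 14, 15, 16, 17, 22, 24, 29, 33, 38}

{3, 4, 6, 7, 14, 15, 16, 17, 22, 24, 29, 33, 38}


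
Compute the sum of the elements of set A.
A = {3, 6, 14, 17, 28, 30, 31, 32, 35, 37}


Set A = {3, 6, 14, 17, 28, 30, 31, 32, 35, 37}
Sum = 3 + 6 + 14 + 17 + 28 + 30 + 31 + 32 + 35 + 37 = 233

233


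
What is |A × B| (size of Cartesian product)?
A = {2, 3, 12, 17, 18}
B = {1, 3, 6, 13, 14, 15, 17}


Set A = {2, 3, 12, 17, 18} has 5 elements.
Set B = {1, 3, 6, 13, 14, 15, 17} has 7 elements.
|A × B| = |A| × |B| = 5 × 7 = 35

35


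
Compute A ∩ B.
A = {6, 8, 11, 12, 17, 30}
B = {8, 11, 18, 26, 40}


Set A = {6, 8, 11, 12, 17, 30}
Set B = {8, 11, 18, 26, 40}
A ∩ B includes only elements in both sets.
Check each element of A against B:
6 ✗, 8 ✓, 11 ✓, 12 ✗, 17 ✗, 30 ✗
A ∩ B = {8, 11}

{8, 11}


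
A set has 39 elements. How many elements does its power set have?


The set has 39 elements.
The power set contains all possible subsets.
|P(A)| = 2^|A| = 2^39 = 549755813888

549755813888


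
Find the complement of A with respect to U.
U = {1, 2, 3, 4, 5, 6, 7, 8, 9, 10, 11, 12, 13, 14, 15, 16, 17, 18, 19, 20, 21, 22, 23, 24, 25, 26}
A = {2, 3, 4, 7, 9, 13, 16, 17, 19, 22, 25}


Universal set U = {1, 2, 3, 4, 5, 6, 7, 8, 9, 10, 11, 12, 13, 14, 15, 16, 17, 18, 19, 20, 21, 22, 23, 24, 25, 26}
Set A = {2, 3, 4, 7, 9, 13, 16, 17, 19, 22, 25}
A' = U \ A = elements in U but not in A
Checking each element of U:
1 (not in A, include), 2 (in A, exclude), 3 (in A, exclude), 4 (in A, exclude), 5 (not in A, include), 6 (not in A, include), 7 (in A, exclude), 8 (not in A, include), 9 (in A, exclude), 10 (not in A, include), 11 (not in A, include), 12 (not in A, include), 13 (in A, exclude), 14 (not in A, include), 15 (not in A, include), 16 (in A, exclude), 17 (in A, exclude), 18 (not in A, include), 19 (in A, exclude), 20 (not in A, include), 21 (not in A, include), 22 (in A, exclude), 23 (not in A, include), 24 (not in A, include), 25 (in A, exclude), 26 (not in A, include)
A' = {1, 5, 6, 8, 10, 11, 12, 14, 15, 18, 20, 21, 23, 24, 26}

{1, 5, 6, 8, 10, 11, 12, 14, 15, 18, 20, 21, 23, 24, 26}


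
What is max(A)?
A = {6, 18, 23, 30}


Set A = {6, 18, 23, 30}
Elements in ascending order: 6, 18, 23, 30
The largest element is 30.

30
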